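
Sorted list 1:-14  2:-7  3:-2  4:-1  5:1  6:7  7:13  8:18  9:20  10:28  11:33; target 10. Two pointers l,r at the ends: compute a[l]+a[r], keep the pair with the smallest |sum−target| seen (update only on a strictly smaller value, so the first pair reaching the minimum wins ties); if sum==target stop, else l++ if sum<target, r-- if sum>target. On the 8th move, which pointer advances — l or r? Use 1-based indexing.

l

l=1 r=11: -14+33=19 d=9 *, r--
l=1 r=10: -14+28=14 d=4 *, r--
l=1 r=9: -14+20=6 d=4, l++
l=2 r=9: -7+20=13 d=3 *, r--
l=2 r=8: -7+18=11 d=1 *, r--
l=2 r=7: -7+13=6 d=4, l++
l=3 r=7: -2+13=11 d=1, r--
l=3 r=6: -2+7=5 d=5, l++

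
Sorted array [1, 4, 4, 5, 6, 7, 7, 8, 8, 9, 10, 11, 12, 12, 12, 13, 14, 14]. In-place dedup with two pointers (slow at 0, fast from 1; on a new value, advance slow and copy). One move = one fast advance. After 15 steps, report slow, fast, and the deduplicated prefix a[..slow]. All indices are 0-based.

slow=10, fast=16, prefix=[1, 4, 5, 6, 7, 8, 9, 10, 11, 12, 13]

slow=0 fast=1: a[fast]=4≠a[slow]=1 write a[1]=4, slow++,fast++
slow=1 fast=2: a[fast]=4=a[slow] dup, fast++
slow=1 fast=3: a[fast]=5≠a[slow]=4 write a[2]=5, slow++,fast++
slow=2 fast=4: a[fast]=6≠a[slow]=5 write a[3]=6, slow++,fast++
slow=3 fast=5: a[fast]=7≠a[slow]=6 write a[4]=7, slow++,fast++
slow=4 fast=6: a[fast]=7=a[slow] dup, fast++
slow=4 fast=7: a[fast]=8≠a[slow]=7 write a[5]=8, slow++,fast++
slow=5 fast=8: a[fast]=8=a[slow] dup, fast++
slow=5 fast=9: a[fast]=9≠a[slow]=8 write a[6]=9, slow++,fast++
slow=6 fast=10: a[fast]=10≠a[slow]=9 write a[7]=10, slow++,fast++
slow=7 fast=11: a[fast]=11≠a[slow]=10 write a[8]=11, slow++,fast++
slow=8 fast=12: a[fast]=12≠a[slow]=11 write a[9]=12, slow++,fast++
slow=9 fast=13: a[fast]=12=a[slow] dup, fast++
slow=9 fast=14: a[fast]=12=a[slow] dup, fast++
slow=9 fast=15: a[fast]=13≠a[slow]=12 write a[10]=13, slow++,fast++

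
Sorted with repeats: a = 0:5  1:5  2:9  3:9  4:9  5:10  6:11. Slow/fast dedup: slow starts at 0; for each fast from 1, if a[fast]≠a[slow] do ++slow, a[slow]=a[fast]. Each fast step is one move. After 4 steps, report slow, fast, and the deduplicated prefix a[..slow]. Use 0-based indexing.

(s=0,f=1) a[fast]=5=a[slow] dup → fast++
(s=0,f=2) a[fast]=9≠a[slow]=5 write a[1]=9 → slow++,fast++
(s=1,f=3) a[fast]=9=a[slow] dup → fast++
(s=1,f=4) a[fast]=9=a[slow] dup → fast++

slow=1, fast=5, prefix=[5, 9]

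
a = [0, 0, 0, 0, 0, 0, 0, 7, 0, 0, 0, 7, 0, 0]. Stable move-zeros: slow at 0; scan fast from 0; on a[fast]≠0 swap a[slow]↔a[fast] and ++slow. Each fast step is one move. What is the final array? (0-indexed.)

[7, 7, 0, 0, 0, 0, 0, 0, 0, 0, 0, 0, 0, 0]

(s=0,f=0) a[fast]=0 → fast++
(s=0,f=1) a[fast]=0 → fast++
(s=0,f=2) a[fast]=0 → fast++
(s=0,f=3) a[fast]=0 → fast++
(s=0,f=4) a[fast]=0 → fast++
(s=0,f=5) a[fast]=0 → fast++
(s=0,f=6) a[fast]=0 → fast++
(s=0,f=7) a[fast]=7≠0 swap→a[0]=7 → slow++,fast++
(s=1,f=8) a[fast]=0 → fast++
(s=1,f=9) a[fast]=0 → fast++
(s=1,f=10) a[fast]=0 → fast++
(s=1,f=11) a[fast]=7≠0 swap→a[1]=7 → slow++,fast++
(s=2,f=12) a[fast]=0 → fast++
(s=2,f=13) a[fast]=0 → fast++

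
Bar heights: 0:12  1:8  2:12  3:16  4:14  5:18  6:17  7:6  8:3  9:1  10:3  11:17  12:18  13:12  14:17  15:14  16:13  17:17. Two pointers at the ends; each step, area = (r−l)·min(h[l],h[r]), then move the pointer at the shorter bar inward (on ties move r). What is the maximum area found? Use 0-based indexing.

l=0 r=17: min(12,17)*17=204 best=204 *, l++
l=1 r=17: min(8,17)*16=128 best=204, l++
l=2 r=17: min(12,17)*15=180 best=204, l++
l=3 r=17: min(16,17)*14=224 best=224 *, l++
l=4 r=17: min(14,17)*13=182 best=224, l++
l=5 r=17: min(18,17)*12=204 best=224, r--
l=5 r=16: min(18,13)*11=143 best=224, r--
l=5 r=15: min(18,14)*10=140 best=224, r--
l=5 r=14: min(18,17)*9=153 best=224, r--
l=5 r=13: min(18,12)*8=96 best=224, r--
l=5 r=12: min(18,18)*7=126 best=224, r--
l=5 r=11: min(18,17)*6=102 best=224, r--
l=5 r=10: min(18,3)*5=15 best=224, r--
l=5 r=9: min(18,1)*4=4 best=224, r--
l=5 r=8: min(18,3)*3=9 best=224, r--
l=5 r=7: min(18,6)*2=12 best=224, r--
l=5 r=6: min(18,17)*1=17 best=224, r--

max area = 224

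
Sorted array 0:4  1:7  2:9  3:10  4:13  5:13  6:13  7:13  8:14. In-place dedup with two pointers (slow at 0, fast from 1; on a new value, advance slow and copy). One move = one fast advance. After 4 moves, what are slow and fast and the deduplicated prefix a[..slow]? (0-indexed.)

slow=4, fast=5, prefix=[4, 7, 9, 10, 13]

slow=0 fast=1: a[fast]=7≠a[slow]=4 write a[1]=7, slow++,fast++
slow=1 fast=2: a[fast]=9≠a[slow]=7 write a[2]=9, slow++,fast++
slow=2 fast=3: a[fast]=10≠a[slow]=9 write a[3]=10, slow++,fast++
slow=3 fast=4: a[fast]=13≠a[slow]=10 write a[4]=13, slow++,fast++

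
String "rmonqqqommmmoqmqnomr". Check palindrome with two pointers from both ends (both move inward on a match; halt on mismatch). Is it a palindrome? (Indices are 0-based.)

not a palindrome (mismatch at 5,14)

[0,19] 'r'=='r' → l++,r--
[1,18] 'm'=='m' → l++,r--
[2,17] 'o'=='o' → l++,r--
[3,16] 'n'=='n' → l++,r--
[4,15] 'q'=='q' → l++,r--
[5,14] 'q'!='m' → stop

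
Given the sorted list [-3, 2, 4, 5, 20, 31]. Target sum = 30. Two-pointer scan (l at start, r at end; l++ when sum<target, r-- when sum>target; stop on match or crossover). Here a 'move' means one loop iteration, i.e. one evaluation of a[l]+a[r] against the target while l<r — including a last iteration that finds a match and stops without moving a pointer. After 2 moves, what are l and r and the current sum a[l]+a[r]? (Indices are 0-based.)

l=0 r=5: -3+31=28 <30, l++
l=1 r=5: 2+31=33 >30, r--

l=1, r=4, sum=22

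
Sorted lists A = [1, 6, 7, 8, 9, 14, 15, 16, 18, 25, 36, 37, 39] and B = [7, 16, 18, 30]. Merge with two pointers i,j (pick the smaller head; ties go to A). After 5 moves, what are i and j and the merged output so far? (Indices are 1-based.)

i=5, j=2, merged so far=[1, 6, 7, 7, 8]

[i=1,j=1] A[i]=1<=B[j]=7 take 1 → i++
[i=2,j=1] A[i]=6<=B[j]=7 take 6 → i++
[i=3,j=1] A[i]=7<=B[j]=7 take 7 → i++
[i=4,j=1] A[i]=8>B[j]=7 take 7 → j++
[i=4,j=2] A[i]=8<=B[j]=16 take 8 → i++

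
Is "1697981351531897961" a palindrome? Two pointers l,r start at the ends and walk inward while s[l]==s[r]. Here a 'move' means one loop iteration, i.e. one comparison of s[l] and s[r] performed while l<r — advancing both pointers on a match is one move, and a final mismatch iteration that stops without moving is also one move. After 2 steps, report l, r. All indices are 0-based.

[0,18] '1'=='1' → l++,r--
[1,17] '6'=='6' → l++,r--

l=2, r=16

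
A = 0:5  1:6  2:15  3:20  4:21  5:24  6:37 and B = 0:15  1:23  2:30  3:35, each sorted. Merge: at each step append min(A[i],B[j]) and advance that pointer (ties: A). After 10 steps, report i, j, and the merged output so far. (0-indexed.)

[i=0,j=0] A[i]=5<=B[j]=15 take 5 → i++
[i=1,j=0] A[i]=6<=B[j]=15 take 6 → i++
[i=2,j=0] A[i]=15<=B[j]=15 take 15 → i++
[i=3,j=0] A[i]=20>B[j]=15 take 15 → j++
[i=3,j=1] A[i]=20<=B[j]=23 take 20 → i++
[i=4,j=1] A[i]=21<=B[j]=23 take 21 → i++
[i=5,j=1] A[i]=24>B[j]=23 take 23 → j++
[i=5,j=2] A[i]=24<=B[j]=30 take 24 → i++
[i=6,j=2] A[i]=37>B[j]=30 take 30 → j++
[i=6,j=3] A[i]=37>B[j]=35 take 35 → j++

i=6, j=4, merged so far=[5, 6, 15, 15, 20, 21, 23, 24, 30, 35]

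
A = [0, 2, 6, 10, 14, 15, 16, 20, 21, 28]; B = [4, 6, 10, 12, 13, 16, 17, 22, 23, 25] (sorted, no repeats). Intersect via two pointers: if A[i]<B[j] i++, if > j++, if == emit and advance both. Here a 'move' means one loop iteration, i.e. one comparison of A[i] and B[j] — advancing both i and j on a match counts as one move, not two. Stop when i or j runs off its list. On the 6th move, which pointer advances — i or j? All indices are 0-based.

j

[i=0,j=0] 0<4 → i++
[i=1,j=0] 2<4 → i++
[i=2,j=0] 6>4 → j++
[i=2,j=1] 6==6 emit → i++,j++
[i=3,j=2] 10==10 emit → i++,j++
[i=4,j=3] 14>12 → j++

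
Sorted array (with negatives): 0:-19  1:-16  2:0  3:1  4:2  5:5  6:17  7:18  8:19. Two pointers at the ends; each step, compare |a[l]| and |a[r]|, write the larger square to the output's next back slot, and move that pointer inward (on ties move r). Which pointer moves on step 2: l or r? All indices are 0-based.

[0,8] |-19|<=|19| out[8]=361 → r--
[0,7] |-19|>|18| out[7]=361 → l++

l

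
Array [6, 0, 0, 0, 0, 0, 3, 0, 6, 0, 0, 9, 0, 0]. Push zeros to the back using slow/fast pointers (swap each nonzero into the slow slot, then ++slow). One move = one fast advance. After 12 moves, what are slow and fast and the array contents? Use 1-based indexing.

slow=1 fast=1: a[fast]=6≠0 swap→a[1]=6, slow++,fast++
slow=2 fast=2: a[fast]=0, fast++
slow=2 fast=3: a[fast]=0, fast++
slow=2 fast=4: a[fast]=0, fast++
slow=2 fast=5: a[fast]=0, fast++
slow=2 fast=6: a[fast]=0, fast++
slow=2 fast=7: a[fast]=3≠0 swap→a[2]=3, slow++,fast++
slow=3 fast=8: a[fast]=0, fast++
slow=3 fast=9: a[fast]=6≠0 swap→a[3]=6, slow++,fast++
slow=4 fast=10: a[fast]=0, fast++
slow=4 fast=11: a[fast]=0, fast++
slow=4 fast=12: a[fast]=9≠0 swap→a[4]=9, slow++,fast++

slow=5, fast=13, a=[6, 3, 6, 9, 0, 0, 0, 0, 0, 0, 0, 0, 0, 0]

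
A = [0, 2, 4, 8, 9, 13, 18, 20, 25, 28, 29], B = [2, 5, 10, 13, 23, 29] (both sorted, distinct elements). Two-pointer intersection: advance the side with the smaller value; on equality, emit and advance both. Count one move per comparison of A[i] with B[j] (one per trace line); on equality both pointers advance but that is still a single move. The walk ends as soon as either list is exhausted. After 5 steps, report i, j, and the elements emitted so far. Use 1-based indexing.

i=1 j=1: 0<2, i++
i=2 j=1: 2==2 emit, i++,j++
i=3 j=2: 4<5, i++
i=4 j=2: 8>5, j++
i=4 j=3: 8<10, i++

i=5, j=3, emitted=[2]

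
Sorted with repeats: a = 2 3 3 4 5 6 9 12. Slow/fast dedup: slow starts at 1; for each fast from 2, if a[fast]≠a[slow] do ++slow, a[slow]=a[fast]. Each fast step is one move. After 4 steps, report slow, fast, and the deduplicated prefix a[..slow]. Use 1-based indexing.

slow=4, fast=6, prefix=[2, 3, 4, 5]

slow=1 fast=2: a[fast]=3≠a[slow]=2 write a[2]=3, slow++,fast++
slow=2 fast=3: a[fast]=3=a[slow] dup, fast++
slow=2 fast=4: a[fast]=4≠a[slow]=3 write a[3]=4, slow++,fast++
slow=3 fast=5: a[fast]=5≠a[slow]=4 write a[4]=5, slow++,fast++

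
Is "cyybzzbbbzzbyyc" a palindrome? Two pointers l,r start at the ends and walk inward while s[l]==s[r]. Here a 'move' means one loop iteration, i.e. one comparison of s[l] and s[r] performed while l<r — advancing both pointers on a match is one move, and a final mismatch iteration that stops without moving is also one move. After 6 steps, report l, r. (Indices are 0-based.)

[0,14] 'c'=='c' → l++,r--
[1,13] 'y'=='y' → l++,r--
[2,12] 'y'=='y' → l++,r--
[3,11] 'b'=='b' → l++,r--
[4,10] 'z'=='z' → l++,r--
[5,9] 'z'=='z' → l++,r--

l=6, r=8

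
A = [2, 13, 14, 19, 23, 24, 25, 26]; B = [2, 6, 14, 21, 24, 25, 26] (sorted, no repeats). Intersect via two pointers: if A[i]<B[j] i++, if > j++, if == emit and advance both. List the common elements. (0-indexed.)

[i=0,j=0] 2==2 emit → i++,j++
[i=1,j=1] 13>6 → j++
[i=1,j=2] 13<14 → i++
[i=2,j=2] 14==14 emit → i++,j++
[i=3,j=3] 19<21 → i++
[i=4,j=3] 23>21 → j++
[i=4,j=4] 23<24 → i++
[i=5,j=4] 24==24 emit → i++,j++
[i=6,j=5] 25==25 emit → i++,j++
[i=7,j=6] 26==26 emit → i++,j++

intersection = [2, 14, 24, 25, 26]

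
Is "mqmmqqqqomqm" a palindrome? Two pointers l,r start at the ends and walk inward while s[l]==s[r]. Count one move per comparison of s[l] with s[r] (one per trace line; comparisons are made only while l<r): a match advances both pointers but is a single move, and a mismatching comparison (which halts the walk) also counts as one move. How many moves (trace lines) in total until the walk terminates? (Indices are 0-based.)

4 moves

l=0 r=11: 'm'=='m', l++,r--
l=1 r=10: 'q'=='q', l++,r--
l=2 r=9: 'm'=='m', l++,r--
l=3 r=8: 'm'!='o', stop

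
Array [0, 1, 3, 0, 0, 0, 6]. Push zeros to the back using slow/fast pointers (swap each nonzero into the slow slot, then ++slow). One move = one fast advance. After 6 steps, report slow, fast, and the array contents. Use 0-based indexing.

(s=0,f=0) a[fast]=0 → fast++
(s=0,f=1) a[fast]=1≠0 swap→a[0]=1 → slow++,fast++
(s=1,f=2) a[fast]=3≠0 swap→a[1]=3 → slow++,fast++
(s=2,f=3) a[fast]=0 → fast++
(s=2,f=4) a[fast]=0 → fast++
(s=2,f=5) a[fast]=0 → fast++

slow=2, fast=6, a=[1, 3, 0, 0, 0, 0, 6]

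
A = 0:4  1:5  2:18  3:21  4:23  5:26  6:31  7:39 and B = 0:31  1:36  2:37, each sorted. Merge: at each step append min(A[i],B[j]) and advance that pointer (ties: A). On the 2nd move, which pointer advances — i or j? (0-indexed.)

[i=0,j=0] A[i]=4<=B[j]=31 take 4 → i++
[i=1,j=0] A[i]=5<=B[j]=31 take 5 → i++

i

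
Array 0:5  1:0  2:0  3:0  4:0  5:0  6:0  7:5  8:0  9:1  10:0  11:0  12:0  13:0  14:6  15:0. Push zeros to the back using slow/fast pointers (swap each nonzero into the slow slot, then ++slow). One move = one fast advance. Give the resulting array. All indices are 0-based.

slow=0 fast=0: a[fast]=5≠0 swap→a[0]=5, slow++,fast++
slow=1 fast=1: a[fast]=0, fast++
slow=1 fast=2: a[fast]=0, fast++
slow=1 fast=3: a[fast]=0, fast++
slow=1 fast=4: a[fast]=0, fast++
slow=1 fast=5: a[fast]=0, fast++
slow=1 fast=6: a[fast]=0, fast++
slow=1 fast=7: a[fast]=5≠0 swap→a[1]=5, slow++,fast++
slow=2 fast=8: a[fast]=0, fast++
slow=2 fast=9: a[fast]=1≠0 swap→a[2]=1, slow++,fast++
slow=3 fast=10: a[fast]=0, fast++
slow=3 fast=11: a[fast]=0, fast++
slow=3 fast=12: a[fast]=0, fast++
slow=3 fast=13: a[fast]=0, fast++
slow=3 fast=14: a[fast]=6≠0 swap→a[3]=6, slow++,fast++
slow=4 fast=15: a[fast]=0, fast++

[5, 5, 1, 6, 0, 0, 0, 0, 0, 0, 0, 0, 0, 0, 0, 0]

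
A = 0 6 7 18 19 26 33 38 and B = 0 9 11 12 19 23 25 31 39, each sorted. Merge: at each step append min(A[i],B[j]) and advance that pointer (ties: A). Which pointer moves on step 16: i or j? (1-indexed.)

i=1 j=1: A[i]=0<=B[j]=0 take 0, i++
i=2 j=1: A[i]=6>B[j]=0 take 0, j++
i=2 j=2: A[i]=6<=B[j]=9 take 6, i++
i=3 j=2: A[i]=7<=B[j]=9 take 7, i++
i=4 j=2: A[i]=18>B[j]=9 take 9, j++
i=4 j=3: A[i]=18>B[j]=11 take 11, j++
i=4 j=4: A[i]=18>B[j]=12 take 12, j++
i=4 j=5: A[i]=18<=B[j]=19 take 18, i++
i=5 j=5: A[i]=19<=B[j]=19 take 19, i++
i=6 j=5: A[i]=26>B[j]=19 take 19, j++
i=6 j=6: A[i]=26>B[j]=23 take 23, j++
i=6 j=7: A[i]=26>B[j]=25 take 25, j++
i=6 j=8: A[i]=26<=B[j]=31 take 26, i++
i=7 j=8: A[i]=33>B[j]=31 take 31, j++
i=7 j=9: A[i]=33<=B[j]=39 take 33, i++
i=8 j=9: A[i]=38<=B[j]=39 take 38, i++

i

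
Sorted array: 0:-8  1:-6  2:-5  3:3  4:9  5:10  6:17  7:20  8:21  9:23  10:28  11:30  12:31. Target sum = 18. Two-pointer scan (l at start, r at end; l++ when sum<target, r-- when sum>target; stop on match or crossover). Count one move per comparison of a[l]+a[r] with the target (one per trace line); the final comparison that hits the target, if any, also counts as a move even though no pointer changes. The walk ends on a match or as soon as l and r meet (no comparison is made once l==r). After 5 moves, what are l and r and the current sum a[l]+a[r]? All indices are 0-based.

l=0 r=12: -8+31=23 >18, r--
l=0 r=11: -8+30=22 >18, r--
l=0 r=10: -8+28=20 >18, r--
l=0 r=9: -8+23=15 <18, l++
l=1 r=9: -6+23=17 <18, l++

l=2, r=9, sum=18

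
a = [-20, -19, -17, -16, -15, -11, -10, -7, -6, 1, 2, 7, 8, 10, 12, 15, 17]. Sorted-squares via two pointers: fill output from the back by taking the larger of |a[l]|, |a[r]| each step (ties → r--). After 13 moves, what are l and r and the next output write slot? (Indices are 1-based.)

[1,17] |-20|>|17| out[17]=400 → l++
[2,17] |-19|>|17| out[16]=361 → l++
[3,17] |-17|<=|17| out[15]=289 → r--
[3,16] |-17|>|15| out[14]=289 → l++
[4,16] |-16|>|15| out[13]=256 → l++
[5,16] |-15|<=|15| out[12]=225 → r--
[5,15] |-15|>|12| out[11]=225 → l++
[6,15] |-11|<=|12| out[10]=144 → r--
[6,14] |-11|>|10| out[9]=121 → l++
[7,14] |-10|<=|10| out[8]=100 → r--
[7,13] |-10|>|8| out[7]=100 → l++
[8,13] |-7|<=|8| out[6]=64 → r--
[8,12] |-7|<=|7| out[5]=49 → r--

l=8, r=11, next write slot=4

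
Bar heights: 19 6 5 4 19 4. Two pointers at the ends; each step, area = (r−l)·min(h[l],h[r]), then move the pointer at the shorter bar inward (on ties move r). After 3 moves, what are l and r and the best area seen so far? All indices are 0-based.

l=0, r=2, best area=76

[0,5] min(19,4)*5=20 best=20 * → r--
[0,4] min(19,19)*4=76 best=76 * → r--
[0,3] min(19,4)*3=12 best=76 → r--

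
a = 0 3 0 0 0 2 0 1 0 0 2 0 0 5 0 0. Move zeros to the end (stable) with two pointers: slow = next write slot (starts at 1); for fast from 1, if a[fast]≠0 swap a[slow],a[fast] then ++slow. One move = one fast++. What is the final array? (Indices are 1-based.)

slow=1 fast=1: a[fast]=0, fast++
slow=1 fast=2: a[fast]=3≠0 swap→a[1]=3, slow++,fast++
slow=2 fast=3: a[fast]=0, fast++
slow=2 fast=4: a[fast]=0, fast++
slow=2 fast=5: a[fast]=0, fast++
slow=2 fast=6: a[fast]=2≠0 swap→a[2]=2, slow++,fast++
slow=3 fast=7: a[fast]=0, fast++
slow=3 fast=8: a[fast]=1≠0 swap→a[3]=1, slow++,fast++
slow=4 fast=9: a[fast]=0, fast++
slow=4 fast=10: a[fast]=0, fast++
slow=4 fast=11: a[fast]=2≠0 swap→a[4]=2, slow++,fast++
slow=5 fast=12: a[fast]=0, fast++
slow=5 fast=13: a[fast]=0, fast++
slow=5 fast=14: a[fast]=5≠0 swap→a[5]=5, slow++,fast++
slow=6 fast=15: a[fast]=0, fast++
slow=6 fast=16: a[fast]=0, fast++

[3, 2, 1, 2, 5, 0, 0, 0, 0, 0, 0, 0, 0, 0, 0, 0]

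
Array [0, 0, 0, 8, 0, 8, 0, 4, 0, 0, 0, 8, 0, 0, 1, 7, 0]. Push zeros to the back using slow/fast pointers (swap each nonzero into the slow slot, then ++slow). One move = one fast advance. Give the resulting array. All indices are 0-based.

(s=0,f=0) a[fast]=0 → fast++
(s=0,f=1) a[fast]=0 → fast++
(s=0,f=2) a[fast]=0 → fast++
(s=0,f=3) a[fast]=8≠0 swap→a[0]=8 → slow++,fast++
(s=1,f=4) a[fast]=0 → fast++
(s=1,f=5) a[fast]=8≠0 swap→a[1]=8 → slow++,fast++
(s=2,f=6) a[fast]=0 → fast++
(s=2,f=7) a[fast]=4≠0 swap→a[2]=4 → slow++,fast++
(s=3,f=8) a[fast]=0 → fast++
(s=3,f=9) a[fast]=0 → fast++
(s=3,f=10) a[fast]=0 → fast++
(s=3,f=11) a[fast]=8≠0 swap→a[3]=8 → slow++,fast++
(s=4,f=12) a[fast]=0 → fast++
(s=4,f=13) a[fast]=0 → fast++
(s=4,f=14) a[fast]=1≠0 swap→a[4]=1 → slow++,fast++
(s=5,f=15) a[fast]=7≠0 swap→a[5]=7 → slow++,fast++
(s=6,f=16) a[fast]=0 → fast++

[8, 8, 4, 8, 1, 7, 0, 0, 0, 0, 0, 0, 0, 0, 0, 0, 0]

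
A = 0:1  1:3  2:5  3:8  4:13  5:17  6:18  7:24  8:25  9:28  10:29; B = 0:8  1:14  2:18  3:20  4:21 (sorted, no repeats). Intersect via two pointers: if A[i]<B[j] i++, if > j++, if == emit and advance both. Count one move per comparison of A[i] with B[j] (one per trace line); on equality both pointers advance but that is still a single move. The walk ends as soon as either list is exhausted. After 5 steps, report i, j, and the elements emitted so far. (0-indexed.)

i=0 j=0: 1<8, i++
i=1 j=0: 3<8, i++
i=2 j=0: 5<8, i++
i=3 j=0: 8==8 emit, i++,j++
i=4 j=1: 13<14, i++

i=5, j=1, emitted=[8]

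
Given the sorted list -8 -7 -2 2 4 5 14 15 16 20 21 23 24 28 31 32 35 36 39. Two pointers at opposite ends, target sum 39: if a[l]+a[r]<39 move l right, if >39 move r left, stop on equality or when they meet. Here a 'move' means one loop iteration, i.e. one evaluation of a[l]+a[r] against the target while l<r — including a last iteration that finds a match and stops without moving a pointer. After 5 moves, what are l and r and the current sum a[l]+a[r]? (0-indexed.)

[0,18] -8+39=31 <39 → l++
[1,18] -7+39=32 <39 → l++
[2,18] -2+39=37 <39 → l++
[3,18] 2+39=41 >39 → r--
[3,17] 2+36=38 <39 → l++

l=4, r=17, sum=40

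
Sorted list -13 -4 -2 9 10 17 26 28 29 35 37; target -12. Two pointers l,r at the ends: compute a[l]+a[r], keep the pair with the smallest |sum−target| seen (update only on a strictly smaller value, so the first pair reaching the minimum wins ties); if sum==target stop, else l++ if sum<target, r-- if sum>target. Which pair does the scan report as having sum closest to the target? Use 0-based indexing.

pair (-13, -2) with sum -15 (|Δ|=3)

[0,10] -13+37=24 d=36 * → r--
[0,9] -13+35=22 d=34 * → r--
[0,8] -13+29=16 d=28 * → r--
[0,7] -13+28=15 d=27 * → r--
[0,6] -13+26=13 d=25 * → r--
[0,5] -13+17=4 d=16 * → r--
[0,4] -13+10=-3 d=9 * → r--
[0,3] -13+9=-4 d=8 * → r--
[0,2] -13+-2=-15 d=3 * → l++
[1,2] -4+-2=-6 d=6 → r--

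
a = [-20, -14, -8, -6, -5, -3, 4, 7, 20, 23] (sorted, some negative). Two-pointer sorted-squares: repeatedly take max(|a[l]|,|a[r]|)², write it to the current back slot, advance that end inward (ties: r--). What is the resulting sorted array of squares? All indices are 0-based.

[0,9] |-20|<=|23| out[9]=529 → r--
[0,8] |-20|<=|20| out[8]=400 → r--
[0,7] |-20|>|7| out[7]=400 → l++
[1,7] |-14|>|7| out[6]=196 → l++
[2,7] |-8|>|7| out[5]=64 → l++
[3,7] |-6|<=|7| out[4]=49 → r--
[3,6] |-6|>|4| out[3]=36 → l++
[4,6] |-5|>|4| out[2]=25 → l++
[5,6] |-3|<=|4| out[1]=16 → r--
[5,5] |-3|<=|-3| out[0]=9 → r--

[9, 16, 25, 36, 49, 64, 196, 400, 400, 529]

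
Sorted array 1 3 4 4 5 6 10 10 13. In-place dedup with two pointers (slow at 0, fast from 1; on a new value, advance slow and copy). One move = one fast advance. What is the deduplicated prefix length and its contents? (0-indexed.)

(s=0,f=1) a[fast]=3≠a[slow]=1 write a[1]=3 → slow++,fast++
(s=1,f=2) a[fast]=4≠a[slow]=3 write a[2]=4 → slow++,fast++
(s=2,f=3) a[fast]=4=a[slow] dup → fast++
(s=2,f=4) a[fast]=5≠a[slow]=4 write a[3]=5 → slow++,fast++
(s=3,f=5) a[fast]=6≠a[slow]=5 write a[4]=6 → slow++,fast++
(s=4,f=6) a[fast]=10≠a[slow]=6 write a[5]=10 → slow++,fast++
(s=5,f=7) a[fast]=10=a[slow] dup → fast++
(s=5,f=8) a[fast]=13≠a[slow]=10 write a[6]=13 → slow++,fast++

length 7; prefix = [1, 3, 4, 5, 6, 10, 13]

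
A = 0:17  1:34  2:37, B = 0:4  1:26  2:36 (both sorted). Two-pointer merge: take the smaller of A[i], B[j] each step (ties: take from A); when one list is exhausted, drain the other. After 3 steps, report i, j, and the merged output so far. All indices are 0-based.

[i=0,j=0] A[i]=17>B[j]=4 take 4 → j++
[i=0,j=1] A[i]=17<=B[j]=26 take 17 → i++
[i=1,j=1] A[i]=34>B[j]=26 take 26 → j++

i=1, j=2, merged so far=[4, 17, 26]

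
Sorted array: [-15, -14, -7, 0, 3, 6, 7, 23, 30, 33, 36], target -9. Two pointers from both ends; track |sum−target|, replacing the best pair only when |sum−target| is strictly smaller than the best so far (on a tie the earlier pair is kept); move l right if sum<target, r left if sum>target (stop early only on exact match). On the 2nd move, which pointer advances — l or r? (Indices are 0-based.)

l=0 r=10: -15+36=21 d=30 *, r--
l=0 r=9: -15+33=18 d=27 *, r--

r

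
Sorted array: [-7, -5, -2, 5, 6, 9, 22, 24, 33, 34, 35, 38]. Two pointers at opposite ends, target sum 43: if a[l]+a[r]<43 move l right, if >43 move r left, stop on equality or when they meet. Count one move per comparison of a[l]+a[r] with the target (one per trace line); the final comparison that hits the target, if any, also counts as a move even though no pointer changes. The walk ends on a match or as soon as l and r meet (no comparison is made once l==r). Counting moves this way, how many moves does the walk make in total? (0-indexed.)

[0,11] -7+38=31 <43 → l++
[1,11] -5+38=33 <43 → l++
[2,11] -2+38=36 <43 → l++
[3,11] 5+38=43 → found

4 moves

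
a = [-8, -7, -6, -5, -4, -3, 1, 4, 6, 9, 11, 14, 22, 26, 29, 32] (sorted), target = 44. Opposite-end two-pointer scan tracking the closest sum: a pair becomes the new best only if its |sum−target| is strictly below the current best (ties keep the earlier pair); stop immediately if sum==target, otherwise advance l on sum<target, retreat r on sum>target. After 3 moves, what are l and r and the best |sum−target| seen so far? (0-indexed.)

l=3, r=15, best |Δ|=18

l=0 r=15: -8+32=24 d=20 *, l++
l=1 r=15: -7+32=25 d=19 *, l++
l=2 r=15: -6+32=26 d=18 *, l++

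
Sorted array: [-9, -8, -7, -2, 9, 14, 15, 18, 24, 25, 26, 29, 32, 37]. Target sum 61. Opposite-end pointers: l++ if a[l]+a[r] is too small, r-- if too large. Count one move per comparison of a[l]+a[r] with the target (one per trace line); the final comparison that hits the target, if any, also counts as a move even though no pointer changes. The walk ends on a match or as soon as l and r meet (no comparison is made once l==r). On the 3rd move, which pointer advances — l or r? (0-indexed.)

l

l=0 r=13: -9+37=28 <61, l++
l=1 r=13: -8+37=29 <61, l++
l=2 r=13: -7+37=30 <61, l++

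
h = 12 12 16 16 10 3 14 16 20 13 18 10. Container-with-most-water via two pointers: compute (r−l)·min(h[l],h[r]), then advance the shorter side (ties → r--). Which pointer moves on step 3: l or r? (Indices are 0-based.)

l

l=0 r=11: min(12,10)*11=110 best=110 *, r--
l=0 r=10: min(12,18)*10=120 best=120 *, l++
l=1 r=10: min(12,18)*9=108 best=120, l++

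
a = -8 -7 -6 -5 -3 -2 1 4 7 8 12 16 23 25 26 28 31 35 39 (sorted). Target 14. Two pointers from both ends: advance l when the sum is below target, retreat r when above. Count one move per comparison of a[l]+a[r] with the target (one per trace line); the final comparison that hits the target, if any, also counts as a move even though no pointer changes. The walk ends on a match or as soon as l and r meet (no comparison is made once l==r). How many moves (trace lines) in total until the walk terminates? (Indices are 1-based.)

13 moves

[1,19] -8+39=31 >14 → r--
[1,18] -8+35=27 >14 → r--
[1,17] -8+31=23 >14 → r--
[1,16] -8+28=20 >14 → r--
[1,15] -8+26=18 >14 → r--
[1,14] -8+25=17 >14 → r--
[1,13] -8+23=15 >14 → r--
[1,12] -8+16=8 <14 → l++
[2,12] -7+16=9 <14 → l++
[3,12] -6+16=10 <14 → l++
[4,12] -5+16=11 <14 → l++
[5,12] -3+16=13 <14 → l++
[6,12] -2+16=14 → found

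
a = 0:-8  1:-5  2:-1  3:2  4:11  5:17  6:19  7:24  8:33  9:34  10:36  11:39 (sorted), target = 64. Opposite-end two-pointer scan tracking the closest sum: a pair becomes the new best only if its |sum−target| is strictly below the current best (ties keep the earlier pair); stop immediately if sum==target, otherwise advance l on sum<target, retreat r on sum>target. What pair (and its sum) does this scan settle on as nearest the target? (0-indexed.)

l=0 r=11: -8+39=31 d=33 *, l++
l=1 r=11: -5+39=34 d=30 *, l++
l=2 r=11: -1+39=38 d=26 *, l++
l=3 r=11: 2+39=41 d=23 *, l++
l=4 r=11: 11+39=50 d=14 *, l++
l=5 r=11: 17+39=56 d=8 *, l++
l=6 r=11: 19+39=58 d=6 *, l++
l=7 r=11: 24+39=63 d=1 *, l++
l=8 r=11: 33+39=72 d=8, r--
l=8 r=10: 33+36=69 d=5, r--
l=8 r=9: 33+34=67 d=3, r--

pair (24, 39) with sum 63 (|Δ|=1)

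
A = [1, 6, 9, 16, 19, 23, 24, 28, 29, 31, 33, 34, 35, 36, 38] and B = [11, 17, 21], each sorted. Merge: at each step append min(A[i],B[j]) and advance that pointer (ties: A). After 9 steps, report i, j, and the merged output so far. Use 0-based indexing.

[i=0,j=0] A[i]=1<=B[j]=11 take 1 → i++
[i=1,j=0] A[i]=6<=B[j]=11 take 6 → i++
[i=2,j=0] A[i]=9<=B[j]=11 take 9 → i++
[i=3,j=0] A[i]=16>B[j]=11 take 11 → j++
[i=3,j=1] A[i]=16<=B[j]=17 take 16 → i++
[i=4,j=1] A[i]=19>B[j]=17 take 17 → j++
[i=4,j=2] A[i]=19<=B[j]=21 take 19 → i++
[i=5,j=2] A[i]=23>B[j]=21 take 21 → j++
[i=5,j=3] B done, take A[i]=23 → i++

i=6, j=3, merged so far=[1, 6, 9, 11, 16, 17, 19, 21, 23]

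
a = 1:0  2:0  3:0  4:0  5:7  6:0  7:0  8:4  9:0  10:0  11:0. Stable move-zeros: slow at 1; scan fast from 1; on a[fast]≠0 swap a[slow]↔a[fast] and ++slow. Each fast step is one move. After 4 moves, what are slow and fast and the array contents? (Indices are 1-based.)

slow=1, fast=5, a=[0, 0, 0, 0, 7, 0, 0, 4, 0, 0, 0]

slow=1 fast=1: a[fast]=0, fast++
slow=1 fast=2: a[fast]=0, fast++
slow=1 fast=3: a[fast]=0, fast++
slow=1 fast=4: a[fast]=0, fast++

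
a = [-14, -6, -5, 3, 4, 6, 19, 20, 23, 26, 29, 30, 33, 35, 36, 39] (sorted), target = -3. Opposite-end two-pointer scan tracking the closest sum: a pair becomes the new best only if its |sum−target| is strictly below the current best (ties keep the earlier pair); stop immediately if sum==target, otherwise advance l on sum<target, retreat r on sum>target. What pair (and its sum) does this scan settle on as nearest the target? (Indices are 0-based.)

pair (-6, 3) with sum -3 (|Δ|=0)

l=0 r=15: -14+39=25 d=28 *, r--
l=0 r=14: -14+36=22 d=25 *, r--
l=0 r=13: -14+35=21 d=24 *, r--
l=0 r=12: -14+33=19 d=22 *, r--
l=0 r=11: -14+30=16 d=19 *, r--
l=0 r=10: -14+29=15 d=18 *, r--
l=0 r=9: -14+26=12 d=15 *, r--
l=0 r=8: -14+23=9 d=12 *, r--
l=0 r=7: -14+20=6 d=9 *, r--
l=0 r=6: -14+19=5 d=8 *, r--
l=0 r=5: -14+6=-8 d=5 *, l++
l=1 r=5: -6+6=0 d=3 *, r--
l=1 r=4: -6+4=-2 d=1 *, r--
l=1 r=3: -6+3=-3 d=0 *, stop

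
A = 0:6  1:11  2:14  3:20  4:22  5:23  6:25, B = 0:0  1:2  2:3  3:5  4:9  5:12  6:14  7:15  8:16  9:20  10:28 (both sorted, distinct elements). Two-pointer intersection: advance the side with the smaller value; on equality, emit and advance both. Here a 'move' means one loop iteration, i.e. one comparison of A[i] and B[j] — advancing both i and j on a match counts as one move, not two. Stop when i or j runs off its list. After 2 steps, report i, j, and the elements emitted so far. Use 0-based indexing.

i=0, j=2, emitted=[]

i=0 j=0: 6>0, j++
i=0 j=1: 6>2, j++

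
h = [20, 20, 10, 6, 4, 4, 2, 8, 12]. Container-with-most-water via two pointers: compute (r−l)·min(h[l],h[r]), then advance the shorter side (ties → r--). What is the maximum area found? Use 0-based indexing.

max area = 96

[0,8] min(20,12)*8=96 best=96 * → r--
[0,7] min(20,8)*7=56 best=96 → r--
[0,6] min(20,2)*6=12 best=96 → r--
[0,5] min(20,4)*5=20 best=96 → r--
[0,4] min(20,4)*4=16 best=96 → r--
[0,3] min(20,6)*3=18 best=96 → r--
[0,2] min(20,10)*2=20 best=96 → r--
[0,1] min(20,20)*1=20 best=96 → r--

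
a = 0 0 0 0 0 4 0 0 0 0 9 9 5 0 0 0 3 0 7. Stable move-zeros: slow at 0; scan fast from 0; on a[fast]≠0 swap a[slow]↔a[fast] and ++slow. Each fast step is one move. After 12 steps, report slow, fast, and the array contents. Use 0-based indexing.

slow=3, fast=12, a=[4, 9, 9, 0, 0, 0, 0, 0, 0, 0, 0, 0, 5, 0, 0, 0, 3, 0, 7]

(s=0,f=0) a[fast]=0 → fast++
(s=0,f=1) a[fast]=0 → fast++
(s=0,f=2) a[fast]=0 → fast++
(s=0,f=3) a[fast]=0 → fast++
(s=0,f=4) a[fast]=0 → fast++
(s=0,f=5) a[fast]=4≠0 swap→a[0]=4 → slow++,fast++
(s=1,f=6) a[fast]=0 → fast++
(s=1,f=7) a[fast]=0 → fast++
(s=1,f=8) a[fast]=0 → fast++
(s=1,f=9) a[fast]=0 → fast++
(s=1,f=10) a[fast]=9≠0 swap→a[1]=9 → slow++,fast++
(s=2,f=11) a[fast]=9≠0 swap→a[2]=9 → slow++,fast++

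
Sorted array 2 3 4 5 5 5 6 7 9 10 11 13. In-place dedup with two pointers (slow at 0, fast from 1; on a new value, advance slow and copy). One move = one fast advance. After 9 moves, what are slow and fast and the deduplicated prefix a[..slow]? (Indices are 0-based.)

slow=7, fast=10, prefix=[2, 3, 4, 5, 6, 7, 9, 10]

(s=0,f=1) a[fast]=3≠a[slow]=2 write a[1]=3 → slow++,fast++
(s=1,f=2) a[fast]=4≠a[slow]=3 write a[2]=4 → slow++,fast++
(s=2,f=3) a[fast]=5≠a[slow]=4 write a[3]=5 → slow++,fast++
(s=3,f=4) a[fast]=5=a[slow] dup → fast++
(s=3,f=5) a[fast]=5=a[slow] dup → fast++
(s=3,f=6) a[fast]=6≠a[slow]=5 write a[4]=6 → slow++,fast++
(s=4,f=7) a[fast]=7≠a[slow]=6 write a[5]=7 → slow++,fast++
(s=5,f=8) a[fast]=9≠a[slow]=7 write a[6]=9 → slow++,fast++
(s=6,f=9) a[fast]=10≠a[slow]=9 write a[7]=10 → slow++,fast++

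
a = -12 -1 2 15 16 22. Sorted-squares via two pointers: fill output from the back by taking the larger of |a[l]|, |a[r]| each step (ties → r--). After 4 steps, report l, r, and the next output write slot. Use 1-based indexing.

[1,6] |-12|<=|22| out[6]=484 → r--
[1,5] |-12|<=|16| out[5]=256 → r--
[1,4] |-12|<=|15| out[4]=225 → r--
[1,3] |-12|>|2| out[3]=144 → l++

l=2, r=3, next write slot=2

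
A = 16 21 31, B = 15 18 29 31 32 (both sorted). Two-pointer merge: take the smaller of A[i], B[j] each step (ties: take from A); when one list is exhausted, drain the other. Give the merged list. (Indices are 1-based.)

[15, 16, 18, 21, 29, 31, 31, 32]

[i=1,j=1] A[i]=16>B[j]=15 take 15 → j++
[i=1,j=2] A[i]=16<=B[j]=18 take 16 → i++
[i=2,j=2] A[i]=21>B[j]=18 take 18 → j++
[i=2,j=3] A[i]=21<=B[j]=29 take 21 → i++
[i=3,j=3] A[i]=31>B[j]=29 take 29 → j++
[i=3,j=4] A[i]=31<=B[j]=31 take 31 → i++
[i=4,j=4] A done, take B[j]=31 → j++
[i=4,j=5] A done, take B[j]=32 → j++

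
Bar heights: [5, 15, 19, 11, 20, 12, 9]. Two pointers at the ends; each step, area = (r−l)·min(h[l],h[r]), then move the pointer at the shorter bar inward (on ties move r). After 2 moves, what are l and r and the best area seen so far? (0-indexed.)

[0,6] min(5,9)*6=30 best=30 * → l++
[1,6] min(15,9)*5=45 best=45 * → r--

l=1, r=5, best area=45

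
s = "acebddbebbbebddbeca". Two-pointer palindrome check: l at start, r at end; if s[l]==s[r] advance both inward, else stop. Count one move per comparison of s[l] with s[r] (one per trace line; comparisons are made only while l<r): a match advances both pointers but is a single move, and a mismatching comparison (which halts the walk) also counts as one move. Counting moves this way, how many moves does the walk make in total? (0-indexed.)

l=0 r=18: 'a'=='a', l++,r--
l=1 r=17: 'c'=='c', l++,r--
l=2 r=16: 'e'=='e', l++,r--
l=3 r=15: 'b'=='b', l++,r--
l=4 r=14: 'd'=='d', l++,r--
l=5 r=13: 'd'=='d', l++,r--
l=6 r=12: 'b'=='b', l++,r--
l=7 r=11: 'e'=='e', l++,r--
l=8 r=10: 'b'=='b', l++,r--

9 moves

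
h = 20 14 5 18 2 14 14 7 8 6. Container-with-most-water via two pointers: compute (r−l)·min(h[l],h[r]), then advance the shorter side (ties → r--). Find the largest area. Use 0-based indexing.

max area = 84

l=0 r=9: min(20,6)*9=54 best=54 *, r--
l=0 r=8: min(20,8)*8=64 best=64 *, r--
l=0 r=7: min(20,7)*7=49 best=64, r--
l=0 r=6: min(20,14)*6=84 best=84 *, r--
l=0 r=5: min(20,14)*5=70 best=84, r--
l=0 r=4: min(20,2)*4=8 best=84, r--
l=0 r=3: min(20,18)*3=54 best=84, r--
l=0 r=2: min(20,5)*2=10 best=84, r--
l=0 r=1: min(20,14)*1=14 best=84, r--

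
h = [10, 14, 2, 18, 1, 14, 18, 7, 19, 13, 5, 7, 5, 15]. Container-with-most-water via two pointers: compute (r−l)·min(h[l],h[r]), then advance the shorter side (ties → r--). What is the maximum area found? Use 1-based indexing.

max area = 168

[1,14] min(10,15)*13=130 best=130 * → l++
[2,14] min(14,15)*12=168 best=168 * → l++
[3,14] min(2,15)*11=22 best=168 → l++
[4,14] min(18,15)*10=150 best=168 → r--
[4,13] min(18,5)*9=45 best=168 → r--
[4,12] min(18,7)*8=56 best=168 → r--
[4,11] min(18,5)*7=35 best=168 → r--
[4,10] min(18,13)*6=78 best=168 → r--
[4,9] min(18,19)*5=90 best=168 → l++
[5,9] min(1,19)*4=4 best=168 → l++
[6,9] min(14,19)*3=42 best=168 → l++
[7,9] min(18,19)*2=36 best=168 → l++
[8,9] min(7,19)*1=7 best=168 → l++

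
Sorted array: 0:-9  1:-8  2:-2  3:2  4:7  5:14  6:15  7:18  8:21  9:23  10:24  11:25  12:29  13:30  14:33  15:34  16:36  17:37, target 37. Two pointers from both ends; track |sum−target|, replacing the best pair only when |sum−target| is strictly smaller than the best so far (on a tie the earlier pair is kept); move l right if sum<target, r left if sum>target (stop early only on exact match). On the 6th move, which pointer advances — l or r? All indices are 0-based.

l=0 r=17: -9+37=28 d=9 *, l++
l=1 r=17: -8+37=29 d=8 *, l++
l=2 r=17: -2+37=35 d=2 *, l++
l=3 r=17: 2+37=39 d=2, r--
l=3 r=16: 2+36=38 d=1 *, r--
l=3 r=15: 2+34=36 d=1, l++

l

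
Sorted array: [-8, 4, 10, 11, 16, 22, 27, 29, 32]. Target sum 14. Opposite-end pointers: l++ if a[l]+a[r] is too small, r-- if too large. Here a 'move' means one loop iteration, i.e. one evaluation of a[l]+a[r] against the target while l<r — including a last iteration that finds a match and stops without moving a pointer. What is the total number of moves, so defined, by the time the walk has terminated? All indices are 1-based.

4 moves

l=1 r=9: -8+32=24 >14, r--
l=1 r=8: -8+29=21 >14, r--
l=1 r=7: -8+27=19 >14, r--
l=1 r=6: -8+22=14, found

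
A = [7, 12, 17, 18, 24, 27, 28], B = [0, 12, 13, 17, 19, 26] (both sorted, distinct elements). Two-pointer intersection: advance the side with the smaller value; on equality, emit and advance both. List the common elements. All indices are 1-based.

intersection = [12, 17]

[i=1,j=1] 7>0 → j++
[i=1,j=2] 7<12 → i++
[i=2,j=2] 12==12 emit → i++,j++
[i=3,j=3] 17>13 → j++
[i=3,j=4] 17==17 emit → i++,j++
[i=4,j=5] 18<19 → i++
[i=5,j=5] 24>19 → j++
[i=5,j=6] 24<26 → i++
[i=6,j=6] 27>26 → j++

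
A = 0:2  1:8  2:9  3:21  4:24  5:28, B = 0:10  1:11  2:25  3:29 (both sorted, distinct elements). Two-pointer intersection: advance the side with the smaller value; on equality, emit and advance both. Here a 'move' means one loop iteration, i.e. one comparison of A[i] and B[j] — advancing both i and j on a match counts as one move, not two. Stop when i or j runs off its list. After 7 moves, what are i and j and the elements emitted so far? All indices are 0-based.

i=5, j=2, emitted=[]

i=0 j=0: 2<10, i++
i=1 j=0: 8<10, i++
i=2 j=0: 9<10, i++
i=3 j=0: 21>10, j++
i=3 j=1: 21>11, j++
i=3 j=2: 21<25, i++
i=4 j=2: 24<25, i++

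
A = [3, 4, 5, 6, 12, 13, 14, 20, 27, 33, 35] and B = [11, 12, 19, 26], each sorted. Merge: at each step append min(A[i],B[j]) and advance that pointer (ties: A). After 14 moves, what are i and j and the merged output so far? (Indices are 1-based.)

i=11, j=5, merged so far=[3, 4, 5, 6, 11, 12, 12, 13, 14, 19, 20, 26, 27, 33]

[i=1,j=1] A[i]=3<=B[j]=11 take 3 → i++
[i=2,j=1] A[i]=4<=B[j]=11 take 4 → i++
[i=3,j=1] A[i]=5<=B[j]=11 take 5 → i++
[i=4,j=1] A[i]=6<=B[j]=11 take 6 → i++
[i=5,j=1] A[i]=12>B[j]=11 take 11 → j++
[i=5,j=2] A[i]=12<=B[j]=12 take 12 → i++
[i=6,j=2] A[i]=13>B[j]=12 take 12 → j++
[i=6,j=3] A[i]=13<=B[j]=19 take 13 → i++
[i=7,j=3] A[i]=14<=B[j]=19 take 14 → i++
[i=8,j=3] A[i]=20>B[j]=19 take 19 → j++
[i=8,j=4] A[i]=20<=B[j]=26 take 20 → i++
[i=9,j=4] A[i]=27>B[j]=26 take 26 → j++
[i=9,j=5] B done, take A[i]=27 → i++
[i=10,j=5] B done, take A[i]=33 → i++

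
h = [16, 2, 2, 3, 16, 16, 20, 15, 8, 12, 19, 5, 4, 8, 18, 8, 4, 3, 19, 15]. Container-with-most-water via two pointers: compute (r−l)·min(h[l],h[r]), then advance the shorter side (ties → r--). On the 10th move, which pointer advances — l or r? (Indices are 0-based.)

r

l=0 r=19: min(16,15)*19=285 best=285 *, r--
l=0 r=18: min(16,19)*18=288 best=288 *, l++
l=1 r=18: min(2,19)*17=34 best=288, l++
l=2 r=18: min(2,19)*16=32 best=288, l++
l=3 r=18: min(3,19)*15=45 best=288, l++
l=4 r=18: min(16,19)*14=224 best=288, l++
l=5 r=18: min(16,19)*13=208 best=288, l++
l=6 r=18: min(20,19)*12=228 best=288, r--
l=6 r=17: min(20,3)*11=33 best=288, r--
l=6 r=16: min(20,4)*10=40 best=288, r--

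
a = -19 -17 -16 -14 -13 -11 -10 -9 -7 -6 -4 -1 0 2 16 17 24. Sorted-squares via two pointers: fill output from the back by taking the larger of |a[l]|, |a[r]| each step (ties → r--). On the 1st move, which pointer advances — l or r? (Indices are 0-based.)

r

[0,16] |-19|<=|24| out[16]=576 → r--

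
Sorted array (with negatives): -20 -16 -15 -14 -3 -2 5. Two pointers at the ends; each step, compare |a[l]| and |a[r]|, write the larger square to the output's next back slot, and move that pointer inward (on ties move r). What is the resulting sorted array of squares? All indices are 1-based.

l=1 r=7: |-20|>|5| out[7]=400, l++
l=2 r=7: |-16|>|5| out[6]=256, l++
l=3 r=7: |-15|>|5| out[5]=225, l++
l=4 r=7: |-14|>|5| out[4]=196, l++
l=5 r=7: |-3|<=|5| out[3]=25, r--
l=5 r=6: |-3|>|-2| out[2]=9, l++
l=6 r=6: |-2|<=|-2| out[1]=4, r--

[4, 9, 25, 196, 225, 256, 400]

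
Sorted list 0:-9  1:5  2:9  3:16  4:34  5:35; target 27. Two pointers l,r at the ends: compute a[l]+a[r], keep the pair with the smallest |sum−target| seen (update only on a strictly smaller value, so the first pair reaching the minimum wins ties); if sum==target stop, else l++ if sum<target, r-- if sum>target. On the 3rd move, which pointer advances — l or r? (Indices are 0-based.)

r

[0,5] -9+35=26 d=1 * → l++
[1,5] 5+35=40 d=13 → r--
[1,4] 5+34=39 d=12 → r--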